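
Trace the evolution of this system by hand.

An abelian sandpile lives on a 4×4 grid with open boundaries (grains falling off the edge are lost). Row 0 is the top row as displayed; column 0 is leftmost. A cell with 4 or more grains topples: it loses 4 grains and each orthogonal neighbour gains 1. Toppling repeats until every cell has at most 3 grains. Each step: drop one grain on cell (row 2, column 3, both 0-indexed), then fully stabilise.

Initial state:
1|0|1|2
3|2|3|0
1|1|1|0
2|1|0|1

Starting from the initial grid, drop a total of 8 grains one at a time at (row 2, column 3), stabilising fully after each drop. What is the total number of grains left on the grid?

0) 1|0|1|2
3|2|3|0
1|1|1|0
2|1|0|1
1) 1|0|1|2
3|2|3|0
1|1|1|1
2|1|0|1
2) 1|0|1|2
3|2|3|0
1|1|1|2
2|1|0|1
3) 1|0|1|2
3|2|3|0
1|1|1|3
2|1|0|1
4) 1|0|1|2
3|2|3|1
1|1|2|0
2|1|0|2
5) 1|0|1|2
3|2|3|1
1|1|2|1
2|1|0|2
6) 1|0|1|2
3|2|3|1
1|1|2|2
2|1|0|2
7) 1|0|1|2
3|2|3|1
1|1|2|3
2|1|0|2
8) 1|0|1|2
3|2|3|2
1|1|3|0
2|1|0|3

25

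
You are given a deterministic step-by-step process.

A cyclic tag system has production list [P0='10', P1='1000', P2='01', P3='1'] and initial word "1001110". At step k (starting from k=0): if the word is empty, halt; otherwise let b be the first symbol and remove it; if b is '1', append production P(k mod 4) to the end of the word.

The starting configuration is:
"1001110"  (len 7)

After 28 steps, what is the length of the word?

11

k=0  "1001110"  (len 7)
k=1  "00111010"  (len 8)
k=2  "0111010"  (len 7)
k=3  "111010"  (len 6)
k=4  "110101"  (len 6)
k=5  "1010110"  (len 7)
k=6  "0101101000"  (len 10)
k=7  "101101000"  (len 9)
k=8  "011010001"  (len 9)
k=9  "11010001"  (len 8)
k=10  "10100011000"  (len 11)
k=11  "010001100001"  (len 12)
k=12  "10001100001"  (len 11)
k=13  "000110000110"  (len 12)
k=14  "00110000110"  (len 11)
k=15  "0110000110"  (len 10)
k=16  "110000110"  (len 9)
k=17  "1000011010"  (len 10)
k=18  "0000110101000"  (len 13)
k=19  "000110101000"  (len 12)
k=20  "00110101000"  (len 11)
k=21  "0110101000"  (len 10)
k=22  "110101000"  (len 9)
k=23  "1010100001"  (len 10)
k=24  "0101000011"  (len 10)
k=25  "101000011"  (len 9)
k=26  "010000111000"  (len 12)
k=27  "10000111000"  (len 11)
k=28  "00001110001"  (len 11)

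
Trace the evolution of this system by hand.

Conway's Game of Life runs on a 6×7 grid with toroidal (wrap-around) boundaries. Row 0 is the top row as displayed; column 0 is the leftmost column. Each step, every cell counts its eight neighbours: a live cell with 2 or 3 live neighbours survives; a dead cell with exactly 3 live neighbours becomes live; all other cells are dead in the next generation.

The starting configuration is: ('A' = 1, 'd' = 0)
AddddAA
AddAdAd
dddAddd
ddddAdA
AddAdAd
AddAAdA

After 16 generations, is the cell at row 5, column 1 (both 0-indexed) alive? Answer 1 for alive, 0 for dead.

1

[0] AddddAA
AddAdAd
dddAddd
ddddAdA
AddAdAd
AddAAdA
[1] dAdAddd
AddddAd
dddAdAA
dddAAAA
AddAddd
dAdAddd
[2] AAddAdd
AdAddAd
AddAddd
AdAAddd
AddAdAA
AAdAAdd
[3] ddddAAd
AdAAAdd
AddAAdd
AdAAddd
dddddAd
dddAddd
[4] ddAddAd
dAAdddA
AdddddA
dAAAddA
ddAAAdd
dddddAd
[5] dAAddAA
dAAddAA
dddAdAA
dAddAAA
dAddAAd
ddAddAd
[6] dddAAdd
dAdAddd
dAdAddd
ddAAddd
AAAAddd
AdAAddd
[7] dAddAdd
dddAddd
dAdAAdd
AdddAdd
AdddAdd
Adddddd
[8] ddddddd
dddAddd
ddAAAdd
AAddAAd
AAddddA
AAddddd
[9] ddddddd
ddAAAdd
dAAddAd
ddddAAd
ddAddAd
dAddddA
[10] ddAAddd
dAAAAdd
dAAddAd
dAAAAAA
ddddAAA
ddddddd
[11] dAddAdd
ddddAdd
ddddddA
dAddddd
AdAdddA
dddAAAd
[12] ddddddd
dddddAd
ddddddd
dAddddA
AAAAAAA
AAAAAAA
[13] AAAAddd
ddddddd
ddddddd
dAdAAdA
ddddddd
ddddddd
[14] dAAdddd
dAAdddd
ddddddd
ddddddd
ddddddd
dAAdddd
[15] AddAddd
dAAdddd
ddddddd
ddddddd
ddddddd
dAAdddd
[16] AddAddd
dAAdddd
ddddddd
ddddddd
ddddddd
dAAdddd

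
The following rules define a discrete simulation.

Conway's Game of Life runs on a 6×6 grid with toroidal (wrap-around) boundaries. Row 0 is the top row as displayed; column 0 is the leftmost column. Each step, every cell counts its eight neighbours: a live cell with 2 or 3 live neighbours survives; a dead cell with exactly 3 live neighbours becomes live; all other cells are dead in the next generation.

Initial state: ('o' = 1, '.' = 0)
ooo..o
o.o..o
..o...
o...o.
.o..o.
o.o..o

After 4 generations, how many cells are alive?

6

[0] ooo..o
o.o..o
..o...
o...o.
.o..o.
o.o..o
[1] ..ooo.
..oo.o
o..o..
.o.o.o
.o.oo.
..ooo.
[2] .o...o
.o...o
oo.o.o
.o.o.o
oo...o
.o...o
[3] .oo.oo
.o...o
.o...o
......
.o...o
.oo.oo
[4] ......
.o...o
......
......
.oo.oo
......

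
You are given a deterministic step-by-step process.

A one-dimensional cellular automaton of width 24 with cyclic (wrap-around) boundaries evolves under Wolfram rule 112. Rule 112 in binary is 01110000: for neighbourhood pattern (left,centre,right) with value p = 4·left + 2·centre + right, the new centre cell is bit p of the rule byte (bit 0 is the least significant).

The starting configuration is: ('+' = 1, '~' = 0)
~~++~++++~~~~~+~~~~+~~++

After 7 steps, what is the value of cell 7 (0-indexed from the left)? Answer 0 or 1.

0) ~~++~++++~~~~~+~~~~+~~++
1) +~~++~~~++~~~~~+~~~~+~~+
2) ++~~++~~~++~~~~~+~~~~+~~
3) ~++~~++~~~++~~~~~+~~~~+~
4) ~~++~~++~~~++~~~~~+~~~~+
5) +~~++~~++~~~++~~~~~+~~~~
6) ~+~~++~~++~~~++~~~~~+~~~
7) ~~+~~++~~++~~~++~~~~~+~~

0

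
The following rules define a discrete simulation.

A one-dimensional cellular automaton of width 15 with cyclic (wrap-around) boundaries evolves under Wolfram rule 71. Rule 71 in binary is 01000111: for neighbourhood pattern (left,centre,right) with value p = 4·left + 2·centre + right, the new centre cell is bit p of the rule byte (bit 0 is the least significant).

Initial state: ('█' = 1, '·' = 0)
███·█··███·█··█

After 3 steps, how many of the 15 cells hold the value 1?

k=0  ███·█··███·█··█
k=1  ··█·█·█··█·█·█·
k=2  ███·█·█·██·█·█·
k=3  ··█·█·█··█·█·█·

6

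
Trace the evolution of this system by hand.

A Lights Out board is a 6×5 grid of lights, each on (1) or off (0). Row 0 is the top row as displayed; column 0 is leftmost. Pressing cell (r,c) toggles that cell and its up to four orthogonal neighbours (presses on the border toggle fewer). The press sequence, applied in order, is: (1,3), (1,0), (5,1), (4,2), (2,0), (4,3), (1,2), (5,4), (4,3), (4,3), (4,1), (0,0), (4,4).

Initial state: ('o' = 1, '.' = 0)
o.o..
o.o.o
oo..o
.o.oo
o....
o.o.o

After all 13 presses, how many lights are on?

k=0  o.o..
o.o.o
oo..o
.o.oo
o....
o.o.o
k=1  o.oo.
o..o.
oo.oo
.o.oo
o....
o.o.o
k=2  ..oo.
.o.o.
.o.oo
.o.oo
o....
o.o.o
k=3  ..oo.
.o.o.
.o.oo
.o.oo
oo...
.o..o
k=4  ..oo.
.o.o.
.o.oo
.oooo
o.oo.
.oo.o
k=5  ..oo.
oo.o.
o..oo
ooooo
o.oo.
.oo.o
k=6  ..oo.
oo.o.
o..oo
ooo.o
o...o
.oooo
k=7  ...o.
o.o..
o.ooo
ooo.o
o...o
.oooo
k=8  ...o.
o.o..
o.ooo
ooo.o
o....
.oo..
k=9  ...o.
o.o..
o.ooo
ooooo
o.ooo
.ooo.
k=10  ...o.
o.o..
o.ooo
ooo.o
o....
.oo..
k=11  ...o.
o.o..
o.ooo
o.o.o
.oo..
..o..
k=12  oo.o.
..o..
o.ooo
o.o.o
.oo..
..o..
k=13  oo.o.
..o..
o.ooo
o.o..
.oooo
..o.o

16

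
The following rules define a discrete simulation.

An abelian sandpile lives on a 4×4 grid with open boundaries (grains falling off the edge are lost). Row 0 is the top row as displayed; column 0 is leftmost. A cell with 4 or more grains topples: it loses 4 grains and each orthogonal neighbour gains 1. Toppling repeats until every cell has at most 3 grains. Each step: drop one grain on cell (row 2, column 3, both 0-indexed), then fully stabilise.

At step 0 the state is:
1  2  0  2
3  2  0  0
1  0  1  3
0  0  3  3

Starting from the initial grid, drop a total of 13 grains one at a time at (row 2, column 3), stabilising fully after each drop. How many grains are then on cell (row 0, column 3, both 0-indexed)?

3

gen 0: 1  2  0  2
3  2  0  0
1  0  1  3
0  0  3  3
gen 1: 1  2  0  2
3  2  0  1
1  0  3  1
0  1  0  1
gen 2: 1  2  0  2
3  2  0  1
1  0  3  2
0  1  0  1
gen 3: 1  2  0  2
3  2  0  1
1  0  3  3
0  1  0  1
gen 4: 1  2  0  2
3  2  1  2
1  1  0  1
0  1  1  2
gen 5: 1  2  0  2
3  2  1  2
1  1  0  2
0  1  1  2
gen 6: 1  2  0  2
3  2  1  2
1  1  0  3
0  1  1  2
gen 7: 1  2  0  2
3  2  1  3
1  1  1  0
0  1  1  3
gen 8: 1  2  0  2
3  2  1  3
1  1  1  1
0  1  1  3
gen 9: 1  2  0  2
3  2  1  3
1  1  1  2
0  1  1  3
gen 10: 1  2  0  2
3  2  1  3
1  1  1  3
0  1  1  3
gen 11: 1  2  0  3
3  2  2  0
1  1  2  2
0  1  2  0
gen 12: 1  2  0  3
3  2  2  0
1  1  2  3
0  1  2  0
gen 13: 1  2  0  3
3  2  2  1
1  1  3  0
0  1  2  1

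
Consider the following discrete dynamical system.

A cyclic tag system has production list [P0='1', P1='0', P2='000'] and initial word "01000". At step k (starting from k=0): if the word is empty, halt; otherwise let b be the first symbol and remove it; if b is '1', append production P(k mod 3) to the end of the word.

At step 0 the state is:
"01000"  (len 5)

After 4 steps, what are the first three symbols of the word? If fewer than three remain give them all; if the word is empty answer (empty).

00

k=0  "01000"  (len 5)
k=1  "1000"  (len 4)
k=2  "0000"  (len 4)
k=3  "000"  (len 3)
k=4  "00"  (len 2)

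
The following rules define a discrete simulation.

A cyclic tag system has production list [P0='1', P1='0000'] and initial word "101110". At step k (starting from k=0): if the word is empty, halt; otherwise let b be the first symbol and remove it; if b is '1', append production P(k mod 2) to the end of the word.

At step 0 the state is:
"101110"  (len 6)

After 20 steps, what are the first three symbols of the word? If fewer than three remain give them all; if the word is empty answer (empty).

000

[0] "101110"  (len 6)
[1] "011101"  (len 6)
[2] "11101"  (len 5)
[3] "11011"  (len 5)
[4] "10110000"  (len 8)
[5] "01100001"  (len 8)
[6] "1100001"  (len 7)
[7] "1000011"  (len 7)
[8] "0000110000"  (len 10)
[9] "000110000"  (len 9)
[10] "00110000"  (len 8)
[11] "0110000"  (len 7)
[12] "110000"  (len 6)
[13] "100001"  (len 6)
[14] "000010000"  (len 9)
[15] "00010000"  (len 8)
[16] "0010000"  (len 7)
[17] "010000"  (len 6)
[18] "10000"  (len 5)
[19] "00001"  (len 5)
[20] "0001"  (len 4)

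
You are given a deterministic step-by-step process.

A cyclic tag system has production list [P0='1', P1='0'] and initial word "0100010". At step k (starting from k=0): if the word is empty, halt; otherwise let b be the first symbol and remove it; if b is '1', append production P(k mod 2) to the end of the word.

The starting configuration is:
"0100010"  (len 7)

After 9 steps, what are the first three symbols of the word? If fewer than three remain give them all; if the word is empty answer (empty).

(empty)

t=0: "0100010"  (len 7)
t=1: "100010"  (len 6)
t=2: "000100"  (len 6)
t=3: "00100"  (len 5)
t=4: "0100"  (len 4)
t=5: "100"  (len 3)
t=6: "000"  (len 3)
t=7: "00"  (len 2)
t=8: "0"  (len 1)
t=9: (halted — word empty)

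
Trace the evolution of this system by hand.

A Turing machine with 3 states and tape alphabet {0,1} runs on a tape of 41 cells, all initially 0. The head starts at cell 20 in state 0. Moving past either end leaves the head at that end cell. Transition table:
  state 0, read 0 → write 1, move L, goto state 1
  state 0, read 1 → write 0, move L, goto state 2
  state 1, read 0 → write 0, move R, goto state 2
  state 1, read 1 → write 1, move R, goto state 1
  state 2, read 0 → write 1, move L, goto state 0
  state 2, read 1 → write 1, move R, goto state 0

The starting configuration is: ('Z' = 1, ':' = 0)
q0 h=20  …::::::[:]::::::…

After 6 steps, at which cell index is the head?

0) q0 h=20  …::::::[:]::::::…
1) q1 h=19  …::::::[:]Z:::::…
2) q2 h=20  …::::::[Z]::::::…
3) q0 h=21  …:::::Z[:]::::::…
4) q1 h=20  …::::::[Z]Z:::::…
5) q1 h=21  …:::::Z[Z]::::::…
6) q1 h=22  …::::ZZ[:]::::::…

22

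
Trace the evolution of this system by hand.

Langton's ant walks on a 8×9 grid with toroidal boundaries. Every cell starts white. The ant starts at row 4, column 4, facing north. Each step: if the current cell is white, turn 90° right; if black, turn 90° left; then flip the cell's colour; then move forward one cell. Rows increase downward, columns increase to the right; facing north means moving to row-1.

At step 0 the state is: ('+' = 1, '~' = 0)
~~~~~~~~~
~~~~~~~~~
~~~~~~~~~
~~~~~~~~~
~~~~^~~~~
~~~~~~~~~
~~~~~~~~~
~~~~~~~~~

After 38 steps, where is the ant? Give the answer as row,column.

7,3

gen 0: ~~~~~~~~~
~~~~~~~~~
~~~~~~~~~
~~~~~~~~~
~~~~^~~~~
~~~~~~~~~
~~~~~~~~~
~~~~~~~~~
gen 1: ~~~~~~~~~
~~~~~~~~~
~~~~~~~~~
~~~~~~~~~
~~~~+>~~~
~~~~~~~~~
~~~~~~~~~
~~~~~~~~~
gen 2: ~~~~~~~~~
~~~~~~~~~
~~~~~~~~~
~~~~~~~~~
~~~~++~~~
~~~~~v~~~
~~~~~~~~~
~~~~~~~~~
gen 3: ~~~~~~~~~
~~~~~~~~~
~~~~~~~~~
~~~~~~~~~
~~~~++~~~
~~~~<+~~~
~~~~~~~~~
~~~~~~~~~
gen 4: ~~~~~~~~~
~~~~~~~~~
~~~~~~~~~
~~~~~~~~~
~~~~^+~~~
~~~~++~~~
~~~~~~~~~
~~~~~~~~~
gen 5: ~~~~~~~~~
~~~~~~~~~
~~~~~~~~~
~~~~~~~~~
~~~<~+~~~
~~~~++~~~
~~~~~~~~~
~~~~~~~~~
gen 6: ~~~~~~~~~
~~~~~~~~~
~~~~~~~~~
~~~^~~~~~
~~~+~+~~~
~~~~++~~~
~~~~~~~~~
~~~~~~~~~
gen 7: ~~~~~~~~~
~~~~~~~~~
~~~~~~~~~
~~~+>~~~~
~~~+~+~~~
~~~~++~~~
~~~~~~~~~
~~~~~~~~~
gen 8: ~~~~~~~~~
~~~~~~~~~
~~~~~~~~~
~~~++~~~~
~~~+v+~~~
~~~~++~~~
~~~~~~~~~
~~~~~~~~~
gen 9: ~~~~~~~~~
~~~~~~~~~
~~~~~~~~~
~~~++~~~~
~~~<++~~~
~~~~++~~~
~~~~~~~~~
~~~~~~~~~
gen 10: ~~~~~~~~~
~~~~~~~~~
~~~~~~~~~
~~~++~~~~
~~~~++~~~
~~~v++~~~
~~~~~~~~~
~~~~~~~~~
gen 11: ~~~~~~~~~
~~~~~~~~~
~~~~~~~~~
~~~++~~~~
~~~~++~~~
~~<+++~~~
~~~~~~~~~
~~~~~~~~~
gen 12: ~~~~~~~~~
~~~~~~~~~
~~~~~~~~~
~~~++~~~~
~~^~++~~~
~~++++~~~
~~~~~~~~~
~~~~~~~~~
gen 13: ~~~~~~~~~
~~~~~~~~~
~~~~~~~~~
~~~++~~~~
~~+>++~~~
~~++++~~~
~~~~~~~~~
~~~~~~~~~
gen 14: ~~~~~~~~~
~~~~~~~~~
~~~~~~~~~
~~~++~~~~
~~++++~~~
~~+v++~~~
~~~~~~~~~
~~~~~~~~~
gen 15: ~~~~~~~~~
~~~~~~~~~
~~~~~~~~~
~~~++~~~~
~~++++~~~
~~+~>+~~~
~~~~~~~~~
~~~~~~~~~
gen 16: ~~~~~~~~~
~~~~~~~~~
~~~~~~~~~
~~~++~~~~
~~++^+~~~
~~+~~+~~~
~~~~~~~~~
~~~~~~~~~
gen 17: ~~~~~~~~~
~~~~~~~~~
~~~~~~~~~
~~~++~~~~
~~+<~+~~~
~~+~~+~~~
~~~~~~~~~
~~~~~~~~~
gen 18: ~~~~~~~~~
~~~~~~~~~
~~~~~~~~~
~~~++~~~~
~~+~~+~~~
~~+v~+~~~
~~~~~~~~~
~~~~~~~~~
gen 19: ~~~~~~~~~
~~~~~~~~~
~~~~~~~~~
~~~++~~~~
~~+~~+~~~
~~<+~+~~~
~~~~~~~~~
~~~~~~~~~
gen 20: ~~~~~~~~~
~~~~~~~~~
~~~~~~~~~
~~~++~~~~
~~+~~+~~~
~~~+~+~~~
~~v~~~~~~
~~~~~~~~~
gen 21: ~~~~~~~~~
~~~~~~~~~
~~~~~~~~~
~~~++~~~~
~~+~~+~~~
~~~+~+~~~
~<+~~~~~~
~~~~~~~~~
gen 22: ~~~~~~~~~
~~~~~~~~~
~~~~~~~~~
~~~++~~~~
~~+~~+~~~
~^~+~+~~~
~++~~~~~~
~~~~~~~~~
gen 23: ~~~~~~~~~
~~~~~~~~~
~~~~~~~~~
~~~++~~~~
~~+~~+~~~
~+>+~+~~~
~++~~~~~~
~~~~~~~~~
gen 24: ~~~~~~~~~
~~~~~~~~~
~~~~~~~~~
~~~++~~~~
~~+~~+~~~
~+++~+~~~
~+v~~~~~~
~~~~~~~~~
gen 25: ~~~~~~~~~
~~~~~~~~~
~~~~~~~~~
~~~++~~~~
~~+~~+~~~
~+++~+~~~
~+~>~~~~~
~~~~~~~~~
gen 26: ~~~~~~~~~
~~~~~~~~~
~~~~~~~~~
~~~++~~~~
~~+~~+~~~
~+++~+~~~
~+~+~~~~~
~~~v~~~~~
gen 27: ~~~~~~~~~
~~~~~~~~~
~~~~~~~~~
~~~++~~~~
~~+~~+~~~
~+++~+~~~
~+~+~~~~~
~~<+~~~~~
gen 28: ~~~~~~~~~
~~~~~~~~~
~~~~~~~~~
~~~++~~~~
~~+~~+~~~
~+++~+~~~
~+^+~~~~~
~~++~~~~~
gen 29: ~~~~~~~~~
~~~~~~~~~
~~~~~~~~~
~~~++~~~~
~~+~~+~~~
~+++~+~~~
~++>~~~~~
~~++~~~~~
gen 30: ~~~~~~~~~
~~~~~~~~~
~~~~~~~~~
~~~++~~~~
~~+~~+~~~
~++^~+~~~
~++~~~~~~
~~++~~~~~
gen 31: ~~~~~~~~~
~~~~~~~~~
~~~~~~~~~
~~~++~~~~
~~+~~+~~~
~+<~~+~~~
~++~~~~~~
~~++~~~~~
gen 32: ~~~~~~~~~
~~~~~~~~~
~~~~~~~~~
~~~++~~~~
~~+~~+~~~
~+~~~+~~~
~+v~~~~~~
~~++~~~~~
gen 33: ~~~~~~~~~
~~~~~~~~~
~~~~~~~~~
~~~++~~~~
~~+~~+~~~
~+~~~+~~~
~+~>~~~~~
~~++~~~~~
gen 34: ~~~~~~~~~
~~~~~~~~~
~~~~~~~~~
~~~++~~~~
~~+~~+~~~
~+~~~+~~~
~+~+~~~~~
~~+v~~~~~
gen 35: ~~~~~~~~~
~~~~~~~~~
~~~~~~~~~
~~~++~~~~
~~+~~+~~~
~+~~~+~~~
~+~+~~~~~
~~+~>~~~~
gen 36: ~~~~v~~~~
~~~~~~~~~
~~~~~~~~~
~~~++~~~~
~~+~~+~~~
~+~~~+~~~
~+~+~~~~~
~~+~+~~~~
gen 37: ~~~<+~~~~
~~~~~~~~~
~~~~~~~~~
~~~++~~~~
~~+~~+~~~
~+~~~+~~~
~+~+~~~~~
~~+~+~~~~
gen 38: ~~~++~~~~
~~~~~~~~~
~~~~~~~~~
~~~++~~~~
~~+~~+~~~
~+~~~+~~~
~+~+~~~~~
~~+^+~~~~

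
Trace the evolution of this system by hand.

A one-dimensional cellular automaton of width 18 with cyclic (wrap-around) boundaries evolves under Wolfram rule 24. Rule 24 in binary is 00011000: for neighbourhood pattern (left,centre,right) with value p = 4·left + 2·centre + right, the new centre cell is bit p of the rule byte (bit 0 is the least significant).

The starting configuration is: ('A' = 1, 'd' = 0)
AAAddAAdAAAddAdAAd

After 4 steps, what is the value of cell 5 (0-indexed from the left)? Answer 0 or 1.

0

0) AAAddAAdAAAddAdAAd
1) AddAdAddAddAdddAdd
2) dAddddAddAddAdddAd
3) ddAddddAddAddAdddA
4) AddAddddAddAddAddd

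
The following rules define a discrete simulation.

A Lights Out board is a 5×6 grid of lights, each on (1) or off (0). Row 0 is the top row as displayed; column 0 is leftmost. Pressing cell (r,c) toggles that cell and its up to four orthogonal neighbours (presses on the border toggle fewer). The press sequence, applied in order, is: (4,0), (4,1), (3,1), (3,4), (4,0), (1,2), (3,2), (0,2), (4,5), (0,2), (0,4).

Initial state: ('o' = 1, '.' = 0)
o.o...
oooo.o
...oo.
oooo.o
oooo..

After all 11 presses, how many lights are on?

17

step 0: o.o...
oooo.o
...oo.
oooo.o
oooo..
step 1: o.o...
oooo.o
...oo.
.ooo.o
..oo..
step 2: o.o...
oooo.o
...oo.
..oo.o
oo.o..
step 3: o.o...
oooo.o
.o.oo.
oo.o.o
o..o..
step 4: o.o...
oooo.o
.o.o..
oo..o.
o..oo.
step 5: o.o...
oooo.o
.o.o..
.o..o.
.o.oo.
step 6: o.....
o....o
.ooo..
.o..o.
.o.oo.
step 7: o.....
o....o
.o.o..
..ooo.
.oooo.
step 8: oooo..
o.o..o
.o.o..
..ooo.
.oooo.
step 9: oooo..
o.o..o
.o.o..
..oooo
.ooo.o
step 10: o.....
o....o
.o.o..
..oooo
.ooo.o
step 11: o..ooo
o...oo
.o.o..
..oooo
.ooo.o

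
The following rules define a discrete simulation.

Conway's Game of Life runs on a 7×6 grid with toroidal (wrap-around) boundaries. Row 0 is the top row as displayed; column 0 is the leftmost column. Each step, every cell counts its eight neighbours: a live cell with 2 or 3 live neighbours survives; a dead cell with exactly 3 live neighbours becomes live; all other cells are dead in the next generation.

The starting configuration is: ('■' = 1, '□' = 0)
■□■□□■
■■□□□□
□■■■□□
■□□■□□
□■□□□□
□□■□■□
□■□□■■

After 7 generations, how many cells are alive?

15

k=0  ■□■□□■
■■□□□□
□■■■□□
■□□■□□
□■□□□□
□□■□■□
□■□□■■
k=1  □□■□■□
□□□■□■
□□□■□□
■□□■□□
□■■■□□
■■■■■■
□■■□■□
k=2  □■■□■■
□□■■□□
□□■■□□
□■□■■□
□□□□□□
□□□□□■
□□□□□□
k=3  □■■□■□
□□□□□□
□■□□□□
□□□■■□
□□□□■□
□□□□□□
■□□□■■
k=4  ■■□■■□
□■■□□□
□□□□□□
□□□■■□
□□□■■□
□□□□■□
■■□■■■
k=5  □□□□□□
■■■■□□
□□■■□□
□□□■■□
□□□□□■
■□■□□□
□■□□□□
k=6  ■□□□□□
□■□■□□
□□□□□□
□□■■■□
□□□■■■
■■□□□□
□■□□□□
k=7  ■■■□□□
□□□□□□
□□□□■□
□□■□□■
■■□□□■
■■■□■■
□■□□□□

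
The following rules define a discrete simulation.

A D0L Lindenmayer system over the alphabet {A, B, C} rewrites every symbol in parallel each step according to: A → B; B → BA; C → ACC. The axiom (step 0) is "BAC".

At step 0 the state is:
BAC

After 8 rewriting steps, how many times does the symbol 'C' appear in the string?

256

t=0: BAC
t=1: BABACC
t=2: BABBABACCACC
t=3: BABBABABBABACCACCBACCACC
t=4: BABBABABBABBABABBABACCACCBACCACCBABACCACCBACCACC
t=5: BABBABABBABBABABBABABBABBABABBABACCACCBACCACCBABACCACCBACCACCBABBABACCACCBACCACCBABACCACCBACCACC
t=6: BABBABABBABBABABBABABBABBABABBABBABABBABABBABBABABBABACCAC…BACCACCBABACCACCBACCACCBABBABACCACCBACCACCBABACCACCBACCACC  (len 192)
t=7: BABBABABBABBABABBABABBABBABABBABBABABBABABBABBABABBABABBAB…BACCACCBABACCACCBACCACCBABBABACCACCBACCACCBABACCACCBACCACC  (len 384)
t=8: BABBABABBABBABABBABABBABBABABBABBABABBABABBABBABABBABABBAB…BACCACCBABACCACCBACCACCBABBABACCACCBACCACCBABACCACCBACCACC  (len 768)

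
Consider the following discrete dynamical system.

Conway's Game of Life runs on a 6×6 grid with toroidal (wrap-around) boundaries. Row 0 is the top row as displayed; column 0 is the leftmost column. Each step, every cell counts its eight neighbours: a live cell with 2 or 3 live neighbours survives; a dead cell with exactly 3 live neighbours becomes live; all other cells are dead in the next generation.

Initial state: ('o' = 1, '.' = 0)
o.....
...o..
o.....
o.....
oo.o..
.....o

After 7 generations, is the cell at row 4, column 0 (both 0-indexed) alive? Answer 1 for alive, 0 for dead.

0

0) o.....
...o..
o.....
o.....
oo.o..
.....o
1) ......
......
......
o....o
oo...o
.o...o
2) ......
......
......
.o...o
.o..o.
.o...o
3) ......
......
......
o.....
.oo.oo
o.....
4) ......
......
......
oo...o
.o...o
oo...o
5) o.....
......
o.....
.o...o
..o.o.
.o...o
6) o.....
......
o.....
oo...o
.oo.oo
oo...o
7) oo...o
......
oo...o
..o.o.
..o.o.
..o.o.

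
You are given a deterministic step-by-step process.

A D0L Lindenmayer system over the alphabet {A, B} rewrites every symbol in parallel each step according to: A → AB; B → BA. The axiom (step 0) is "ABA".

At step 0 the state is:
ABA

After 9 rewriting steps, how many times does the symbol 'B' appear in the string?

k=0  ABA
k=1  ABBAAB
k=2  ABBABAABABBA
k=3  ABBABAABBAABABBAABBABAAB
k=4  ABBABAABBAABABBABAABABBAABBABAABABBABAABBAABABBA
k=5  ABBABAABBAABABBABAABABBAABBABAABBAABABBAABBABAABABBABAABBAABABBAABBABAABBAABABBABAABABBAABBABAAB
k=6  ABBABAABBAABABBABAABABBAABBABAABBAABABBAABBABAABABBABAABBA…ABBAABABBABAABABBAABBABAABBAABABBAABBABAABABBABAABBAABABBA  (len 192)
k=7  ABBABAABBAABABBABAABABBAABBABAABBAABABBAABBABAABABBABAABBA…BAABBABAABABBABAABBAABABBAABBABAABBAABABBABAABABBAABBABAAB  (len 384)
k=8  ABBABAABBAABABBABAABABBAABBABAABBAABABBAABBABAABABBABAABBA…ABBAABABBABAABABBAABBABAABBAABABBAABBABAABABBABAABBAABABBA  (len 768)
k=9  ABBABAABBAABABBABAABABBAABBABAABBAABABBAABBABAABABBABAABBA…BAABBABAABABBABAABBAABABBAABBABAABBAABABBABAABABBAABBABAAB  (len 1536)

768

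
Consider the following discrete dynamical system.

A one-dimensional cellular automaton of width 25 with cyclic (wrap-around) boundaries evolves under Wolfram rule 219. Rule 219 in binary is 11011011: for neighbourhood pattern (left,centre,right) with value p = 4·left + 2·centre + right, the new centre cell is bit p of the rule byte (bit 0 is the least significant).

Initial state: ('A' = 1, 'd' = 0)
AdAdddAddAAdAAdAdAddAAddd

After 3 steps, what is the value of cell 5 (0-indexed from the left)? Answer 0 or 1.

0) AdAdddAddAAdAAdAdAddAAddd
1) dddAAAdAAAAdAAddddAAAAAAA
2) AAAAAAdAAAAdAAAAAAAAAAAAA
3) AAAAAAdAAAAdAAAAAAAAAAAAA

1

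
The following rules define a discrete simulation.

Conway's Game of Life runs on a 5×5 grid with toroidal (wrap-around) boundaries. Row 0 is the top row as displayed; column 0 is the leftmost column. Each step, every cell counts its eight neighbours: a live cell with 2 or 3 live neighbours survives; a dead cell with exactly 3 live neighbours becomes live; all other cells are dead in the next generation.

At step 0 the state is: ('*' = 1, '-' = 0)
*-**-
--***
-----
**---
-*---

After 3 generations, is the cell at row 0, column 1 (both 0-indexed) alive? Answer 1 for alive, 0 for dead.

1

[0] *-**-
--***
-----
**---
-*---
[1] *----
-**-*
*****
**---
----*
[2] **-**
-----
-----
-----
-*--*
[3] -****
*---*
-----
-----
-****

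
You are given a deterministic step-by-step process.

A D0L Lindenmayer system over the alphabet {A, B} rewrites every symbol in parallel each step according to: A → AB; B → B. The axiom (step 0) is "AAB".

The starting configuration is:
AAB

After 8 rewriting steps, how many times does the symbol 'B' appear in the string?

17

k=0  AAB
k=1  ABABB
k=2  ABBABBB
k=3  ABBBABBBB
k=4  ABBBBABBBBB
k=5  ABBBBBABBBBBB
k=6  ABBBBBBABBBBBBB
k=7  ABBBBBBBABBBBBBBB
k=8  ABBBBBBBBABBBBBBBBB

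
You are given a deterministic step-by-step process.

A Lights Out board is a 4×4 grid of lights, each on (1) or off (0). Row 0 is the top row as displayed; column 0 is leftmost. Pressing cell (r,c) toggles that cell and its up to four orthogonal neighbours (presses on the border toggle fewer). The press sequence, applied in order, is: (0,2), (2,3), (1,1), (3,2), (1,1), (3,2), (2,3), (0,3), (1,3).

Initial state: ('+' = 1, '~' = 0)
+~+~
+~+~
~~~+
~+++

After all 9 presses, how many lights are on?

9

step 0: +~+~
+~+~
~~~+
~+++
step 1: ++~+
+~~~
~~~+
~+++
step 2: ++~+
+~~+
~~+~
~++~
step 3: +~~+
~+++
~++~
~++~
step 4: +~~+
~+++
~+~~
~~~+
step 5: ++~+
+~~+
~~~~
~~~+
step 6: ++~+
+~~+
~~+~
~++~
step 7: ++~+
+~~~
~~~+
~+++
step 8: +++~
+~~+
~~~+
~+++
step 9: ++++
+~+~
~~~~
~+++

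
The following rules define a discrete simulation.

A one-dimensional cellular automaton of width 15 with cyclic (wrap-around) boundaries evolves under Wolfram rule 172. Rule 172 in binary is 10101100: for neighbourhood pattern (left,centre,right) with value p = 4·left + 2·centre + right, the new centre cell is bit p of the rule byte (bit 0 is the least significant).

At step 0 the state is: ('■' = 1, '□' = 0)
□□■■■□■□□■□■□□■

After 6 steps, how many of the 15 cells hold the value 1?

3

0) □□■■■□■□□■□■□□■
1) □□■■□■■□□■■■□□■
2) □□■□■■□□□■■□□□■
3) □□■■■□□□□■□□□□■
4) □□■■□□□□□■□□□□■
5) □□■□□□□□□■□□□□■
6) □□■□□□□□□■□□□□■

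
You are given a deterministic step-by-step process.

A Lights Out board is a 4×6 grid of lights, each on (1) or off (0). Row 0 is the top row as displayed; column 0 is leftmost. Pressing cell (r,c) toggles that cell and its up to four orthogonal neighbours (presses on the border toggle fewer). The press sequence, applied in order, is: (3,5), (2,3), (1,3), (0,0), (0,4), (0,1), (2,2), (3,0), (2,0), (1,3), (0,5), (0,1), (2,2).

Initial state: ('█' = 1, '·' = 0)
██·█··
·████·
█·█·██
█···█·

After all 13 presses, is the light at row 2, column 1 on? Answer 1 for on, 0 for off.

1

k=0  ██·█··
·████·
█·█·██
█···█·
k=1  ██·█··
·████·
█·█·█·
█····█
k=2  ██·█··
·██·█·
█··█··
█··█·█
k=3  ██····
·█·█··
█·····
█··█·█
k=4  ······
██·█··
█·····
█··█·█
k=5  ···███
██·██·
█·····
█··█·█
k=6  ██████
█··██·
█·····
█··█·█
k=7  ██████
█·███·
████··
█·██·█
k=8  ██████
█·███·
·███··
·███·█
k=9  ██████
··███·
█·██··
████·█
k=10  ███·██
······
█·█···
████·█
k=11  ███···
·····█
█·█···
████·█
k=12  ······
·█···█
█·█···
████·█
k=13  ······
·██··█
██·█··
██·█·█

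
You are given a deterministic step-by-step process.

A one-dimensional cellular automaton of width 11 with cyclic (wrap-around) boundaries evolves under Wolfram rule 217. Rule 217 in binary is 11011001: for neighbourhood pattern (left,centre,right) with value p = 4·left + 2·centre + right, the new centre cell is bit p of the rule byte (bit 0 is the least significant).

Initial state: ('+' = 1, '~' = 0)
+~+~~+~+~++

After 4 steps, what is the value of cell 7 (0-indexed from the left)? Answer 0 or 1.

1

step 0: +~+~~+~+~++
step 1: +~~+~~~~~++
step 2: ++~~++++~++
step 3: +++~++++~++
step 4: +++~++++~++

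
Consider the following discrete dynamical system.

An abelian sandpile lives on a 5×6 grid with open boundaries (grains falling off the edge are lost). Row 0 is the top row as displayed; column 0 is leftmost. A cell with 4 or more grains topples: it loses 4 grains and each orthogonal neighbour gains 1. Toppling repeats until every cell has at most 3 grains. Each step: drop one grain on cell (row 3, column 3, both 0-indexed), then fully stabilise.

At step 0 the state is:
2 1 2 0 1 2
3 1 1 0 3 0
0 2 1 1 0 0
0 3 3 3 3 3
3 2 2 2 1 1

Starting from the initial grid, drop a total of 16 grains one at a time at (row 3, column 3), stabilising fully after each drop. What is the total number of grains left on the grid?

0) 2 1 2 0 1 2
3 1 1 0 3 0
0 2 1 1 0 0
0 3 3 3 3 3
3 2 2 2 1 1
1) 2 1 2 0 1 2
3 1 1 0 3 0
0 3 2 2 1 1
1 0 1 2 1 0
3 3 3 3 2 2
2) 2 1 2 0 1 2
3 1 1 0 3 0
0 3 2 2 1 1
1 0 1 3 1 0
3 3 3 3 2 2
3) 2 1 2 0 1 2
3 1 1 0 3 0
0 3 2 3 1 1
2 1 3 1 2 0
0 1 1 1 3 2
4) 2 1 2 0 1 2
3 1 1 0 3 0
0 3 2 3 1 1
2 1 3 2 2 0
0 1 1 1 3 2
5) 2 1 2 0 1 2
3 1 1 0 3 0
0 3 2 3 1 1
2 1 3 3 2 0
0 1 1 1 3 2
6) 2 1 2 0 1 2
3 2 2 1 3 0
1 0 1 1 2 1
2 3 1 2 3 0
0 1 2 2 3 2
7) 2 1 2 0 1 2
3 2 2 1 3 0
1 0 1 1 2 1
2 3 1 3 3 0
0 1 2 2 3 2
8) 2 1 2 0 1 2
3 2 2 1 3 0
1 0 1 2 3 1
2 3 2 2 1 1
0 1 3 0 1 3
9) 2 1 2 0 1 2
3 2 2 1 3 0
1 0 1 2 3 1
2 3 2 3 1 1
0 1 3 0 1 3
10) 2 1 2 0 1 2
3 2 2 1 3 0
1 0 1 3 3 1
2 3 3 0 2 1
0 1 3 1 1 3
11) 2 1 2 0 1 2
3 2 2 1 3 0
1 0 1 3 3 1
2 3 3 1 2 1
0 1 3 1 1 3
12) 2 1 2 0 1 2
3 2 2 1 3 0
1 0 1 3 3 1
2 3 3 2 2 1
0 1 3 1 1 3
13) 2 1 2 0 1 2
3 2 2 1 3 0
1 0 1 3 3 1
2 3 3 3 2 1
0 1 3 1 1 3
14) 2 1 2 0 2 2
3 2 2 3 0 1
1 1 3 1 2 2
3 0 2 3 0 2
0 3 0 3 2 3
15) 2 1 2 0 2 2
3 2 2 3 0 1
1 1 3 2 2 2
3 0 3 1 1 2
0 3 1 0 3 3
16) 2 1 2 0 2 2
3 2 2 3 0 1
1 1 3 2 2 2
3 0 3 2 1 2
0 3 1 0 3 3

52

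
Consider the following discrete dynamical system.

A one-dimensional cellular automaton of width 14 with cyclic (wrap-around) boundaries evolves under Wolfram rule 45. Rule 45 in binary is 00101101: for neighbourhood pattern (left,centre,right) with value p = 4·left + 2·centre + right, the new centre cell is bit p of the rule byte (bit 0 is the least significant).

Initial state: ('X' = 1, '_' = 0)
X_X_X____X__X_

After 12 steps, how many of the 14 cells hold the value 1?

t=0: X_X_X____X__X_
t=1: XXXXX_XX_X__XX
t=2: _____XX_XX__X_
t=3: XXXX_X_XX___X_
t=4: X___XXXX__X_XX
t=5: __X_X_____XXX_
t=6: X_XXX_XXX_X___
t=7: XXX__XX__XX_X_
t=8: X____X___X_XXX
t=9: __XX_X_X_XXX__
t=10: X_X_XXXXXX___X
t=11: _XXXX______X_X
t=12: XX____XXXX_XXX

9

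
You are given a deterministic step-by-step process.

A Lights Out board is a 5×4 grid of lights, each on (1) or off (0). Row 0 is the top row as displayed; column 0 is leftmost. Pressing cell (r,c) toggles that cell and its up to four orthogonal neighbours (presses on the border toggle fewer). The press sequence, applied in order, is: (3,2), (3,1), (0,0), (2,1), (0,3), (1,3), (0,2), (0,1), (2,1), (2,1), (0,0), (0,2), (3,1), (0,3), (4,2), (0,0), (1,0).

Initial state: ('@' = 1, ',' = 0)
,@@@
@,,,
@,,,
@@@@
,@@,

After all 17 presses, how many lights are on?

14

gen 0: ,@@@
@,,,
@,,,
@@@@
,@@,
gen 1: ,@@@
@,,,
@,@,
@,,,
,@,,
gen 2: ,@@@
@,,,
@@@,
,@@,
,,,,
gen 3: @,@@
,,,,
@@@,
,@@,
,,,,
gen 4: @,@@
,@,,
,,,,
,,@,
,,,,
gen 5: @,,,
,@,@
,,,,
,,@,
,,,,
gen 6: @,,@
,@@,
,,,@
,,@,
,,,,
gen 7: @@@,
,@,,
,,,@
,,@,
,,,,
gen 8: ,,,,
,,,,
,,,@
,,@,
,,,,
gen 9: ,,,,
,@,,
@@@@
,@@,
,,,,
gen 10: ,,,,
,,,,
,,,@
,,@,
,,,,
gen 11: @@,,
@,,,
,,,@
,,@,
,,,,
gen 12: @,@@
@,@,
,,,@
,,@,
,,,,
gen 13: @,@@
@,@,
,@,@
@@,,
,@,,
gen 14: @,,,
@,@@
,@,@
@@,,
,@,,
gen 15: @,,,
@,@@
,@,@
@@@,
,,@@
gen 16: ,@,,
,,@@
,@,@
@@@,
,,@@
gen 17: @@,,
@@@@
@@,@
@@@,
,,@@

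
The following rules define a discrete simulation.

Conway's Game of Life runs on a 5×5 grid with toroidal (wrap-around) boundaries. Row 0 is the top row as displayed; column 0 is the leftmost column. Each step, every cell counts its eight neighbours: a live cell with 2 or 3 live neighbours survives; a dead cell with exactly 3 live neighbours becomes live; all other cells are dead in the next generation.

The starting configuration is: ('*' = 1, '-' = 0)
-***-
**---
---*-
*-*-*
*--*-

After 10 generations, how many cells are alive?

6

step 0: -***-
**---
---*-
*-*-*
*--*-
step 1: ---*-
**-**
--**-
***--
*----
step 2: -***-
**---
-----
*-***
*-*-*
step 3: ---*-
**---
--**-
*-*--
-----
step 4: -----
-*-**
*-***
-***-
-----
step 5: -----
-*---
-----
**---
--*--
step 6: -----
-----
**---
-*---
-*---
step 7: -----
-----
**---
-**--
-----
step 8: -----
-----
***--
***--
-----
step 9: -----
-*---
*-*--
*-*--
-*---
step 10: -----
-*---
*-*--
*-*--
-*---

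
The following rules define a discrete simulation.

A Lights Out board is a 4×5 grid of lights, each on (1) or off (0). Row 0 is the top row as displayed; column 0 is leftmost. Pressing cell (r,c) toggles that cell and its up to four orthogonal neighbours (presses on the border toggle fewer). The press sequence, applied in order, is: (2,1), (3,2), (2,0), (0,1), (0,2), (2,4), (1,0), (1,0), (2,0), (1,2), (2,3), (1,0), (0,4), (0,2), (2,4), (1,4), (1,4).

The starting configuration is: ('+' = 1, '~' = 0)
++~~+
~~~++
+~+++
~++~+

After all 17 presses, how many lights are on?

10

k=0  ++~~+
~~~++
+~+++
~++~+
k=1  ++~~+
~+~++
~+~++
~~+~+
k=2  ++~~+
~+~++
~++++
~+~++
k=3  ++~~+
++~++
+~+++
++~++
k=4  ~~+~+
+~~++
+~+++
++~++
k=5  ~+~++
+~+++
+~+++
++~++
k=6  ~+~++
+~++~
+~+~~
++~+~
k=7  ++~++
~+++~
~~+~~
++~+~
k=8  ~+~++
+~++~
+~+~~
++~+~
k=9  ~+~++
~~++~
~++~~
~+~+~
k=10  ~++++
~+~~~
~+~~~
~+~+~
k=11  ~++++
~+~+~
~++++
~+~~~
k=12  +++++
+~~+~
+++++
~+~~~
k=13  +++~~
+~~++
+++++
~+~~~
k=14  +~~+~
+~+++
+++++
~+~~~
k=15  +~~+~
+~++~
+++~~
~+~~+
k=16  +~~++
+~+~+
+++~+
~+~~+
k=17  +~~+~
+~++~
+++~~
~+~~+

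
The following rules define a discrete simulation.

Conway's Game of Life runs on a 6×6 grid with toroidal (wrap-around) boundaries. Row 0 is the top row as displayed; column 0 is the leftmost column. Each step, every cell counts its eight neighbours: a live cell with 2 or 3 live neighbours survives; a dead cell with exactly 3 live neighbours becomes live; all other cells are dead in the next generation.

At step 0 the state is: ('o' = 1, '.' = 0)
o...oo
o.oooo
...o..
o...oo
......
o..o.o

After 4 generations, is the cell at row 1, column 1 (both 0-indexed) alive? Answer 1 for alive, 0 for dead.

gen 0: o...oo
o.oooo
...o..
o...oo
......
o..o.o
gen 1: ..o...
ooo...
.oo...
....oo
......
o.....
gen 2: o.o...
o..o..
..oo.o
......
.....o
......
gen 3: .o....
o..ooo
..ooo.
....o.
......
......
gen 4: o...oo
oo...o
..o...
....o.
......
......

1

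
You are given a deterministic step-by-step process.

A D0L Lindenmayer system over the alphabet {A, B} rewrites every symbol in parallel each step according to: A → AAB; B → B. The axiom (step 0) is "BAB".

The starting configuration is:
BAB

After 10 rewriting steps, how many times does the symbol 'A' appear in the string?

1024

k=0  BAB
k=1  BAABB
k=2  BAABAABBB
k=3  BAABAABBAABAABBBB
k=4  BAABAABBAABAABBBAABAABBAABAABBBBB
k=5  BAABAABBAABAABBBAABAABBAABAABBBBAABAABBAABAABBBAABAABBAABAABBBBBB
k=6  BAABAABBAABAABBBAABAABBAABAABBBBAABAABBAABAABBBAABAABBAABA…AABAABBBAABAABBAABAABBBBAABAABBAABAABBBAABAABBAABAABBBBBBB  (len 129)
k=7  BAABAABBAABAABBBAABAABBAABAABBBBAABAABBAABAABBBAABAABBAABA…ABAABBBAABAABBAABAABBBBAABAABBAABAABBBAABAABBAABAABBBBBBBB  (len 257)
k=8  BAABAABBAABAABBBAABAABBAABAABBBBAABAABBAABAABBBAABAABBAABA…BAABBBAABAABBAABAABBBBAABAABBAABAABBBAABAABBAABAABBBBBBBBB  (len 513)
k=9  BAABAABBAABAABBBAABAABBAABAABBBBAABAABBAABAABBBAABAABBAABA…AABBBAABAABBAABAABBBBAABAABBAABAABBBAABAABBAABAABBBBBBBBBB  (len 1025)
k=10  BAABAABBAABAABBBAABAABBAABAABBBBAABAABBAABAABBBAABAABBAABA…ABBBAABAABBAABAABBBBAABAABBAABAABBBAABAABBAABAABBBBBBBBBBB  (len 2049)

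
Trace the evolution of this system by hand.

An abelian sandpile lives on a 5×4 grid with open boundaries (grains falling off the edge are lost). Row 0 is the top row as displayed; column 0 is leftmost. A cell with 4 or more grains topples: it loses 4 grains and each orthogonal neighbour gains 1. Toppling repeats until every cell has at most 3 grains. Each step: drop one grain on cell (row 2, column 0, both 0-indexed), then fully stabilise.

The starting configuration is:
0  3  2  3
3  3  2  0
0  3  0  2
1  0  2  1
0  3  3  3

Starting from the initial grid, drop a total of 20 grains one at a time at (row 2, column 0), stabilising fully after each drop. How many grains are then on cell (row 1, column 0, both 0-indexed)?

3

k=0  0  3  2  3
3  3  2  0
0  3  0  2
1  0  2  1
0  3  3  3
k=1  0  3  2  3
3  3  2  0
1  3  0  2
1  0  2  1
0  3  3  3
k=2  0  3  2  3
3  3  2  0
2  3  0  2
1  0  2  1
0  3  3  3
k=3  0  3  2  3
3  3  2  0
3  3  0  2
1  0  2  1
0  3  3  3
k=4  2  0  3  3
1  2  3  0
2  1  1  2
2  1  2  1
0  3  3  3
k=5  2  0  3  3
1  2  3  0
3  1  1  2
2  1  2  1
0  3  3  3
k=6  2  0  3  3
2  2  3  0
0  2  1  2
3  1  2  1
0  3  3  3
k=7  2  0  3  3
2  2  3  0
1  2  1  2
3  1  2  1
0  3  3  3
k=8  2  0  3  3
2  2  3  0
2  2  1  2
3  1  2  1
0  3  3  3
k=9  2  0  3  3
2  2  3  0
3  2  1  2
3  1  2  1
0  3  3  3
k=10  2  0  3  3
3  2  3  0
1  3  1  2
0  2  2  1
1  3  3  3
k=11  2  0  3  3
3  2  3  0
2  3  1  2
0  2  2  1
1  3  3  3
k=12  2  0  3  3
3  2  3  0
3  3  1  2
0  2  2  1
1  3  3  3
k=13  3  2  1  0
1  1  1  2
2  1  3  2
1  3  2  1
1  3  3  3
k=14  3  2  1  0
1  1  1  2
3  1  3  2
1  3  2  1
1  3  3  3
k=15  3  2  1  0
2  1  1  2
0  2  3  2
2  3  2  1
1  3  3  3
k=16  3  2  1  0
2  1  1  2
1  2  3  2
2  3  2  1
1  3  3  3
k=17  3  2  1  0
2  1  1  2
2  2  3  2
2  3  2  1
1  3  3  3
k=18  3  2  1  0
2  1  1  2
3  2  3  2
2  3  2  1
1  3  3  3
k=19  3  2  1  0
3  1  1  2
0  3  3  2
3  3  2  1
1  3  3  3
k=20  3  2  1  0
3  1  1  2
1  3  3  2
3  3  2  1
1  3  3  3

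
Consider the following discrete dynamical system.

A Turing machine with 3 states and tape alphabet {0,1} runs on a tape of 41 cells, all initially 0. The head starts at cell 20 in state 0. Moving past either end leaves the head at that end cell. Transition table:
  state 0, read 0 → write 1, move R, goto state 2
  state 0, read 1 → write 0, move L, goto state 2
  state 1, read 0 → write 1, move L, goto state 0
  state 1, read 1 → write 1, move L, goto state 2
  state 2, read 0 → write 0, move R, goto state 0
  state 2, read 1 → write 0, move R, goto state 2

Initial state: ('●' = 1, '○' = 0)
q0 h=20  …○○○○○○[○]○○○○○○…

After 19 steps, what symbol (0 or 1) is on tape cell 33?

0) q0 h=20  …○○○○○○[○]○○○○○○…
1) q2 h=21  …○○○○○●[○]○○○○○○…
2) q0 h=22  …○○○○●○[○]○○○○○○…
3) q2 h=23  …○○○●○●[○]○○○○○○…
4) q0 h=24  …○○●○●○[○]○○○○○○…
5) q2 h=25  …○●○●○●[○]○○○○○○…
6) q0 h=26  …●○●○●○[○]○○○○○○…
7) q2 h=27  …○●○●○●[○]○○○○○○…
8) q0 h=28  …●○●○●○[○]○○○○○○…
9) q2 h=29  …○●○●○●[○]○○○○○○…
10) q0 h=30  …●○●○●○[○]○○○○○○…
11) q2 h=31  …○●○●○●[○]○○○○○○…
12) q0 h=32  …●○●○●○[○]○○○○○○…
13) q2 h=33  …○●○●○●[○]○○○○○○…
14) q0 h=34  …●○●○●○[○]○○○○○○|
15) q2 h=35  …○●○●○●[○]○○○○○|
16) q0 h=36  …●○●○●○[○]○○○○|
17) q2 h=37  …○●○●○●[○]○○○|
18) q0 h=38  …●○●○●○[○]○○|
19) q2 h=39  …○●○●○●[○]○|

0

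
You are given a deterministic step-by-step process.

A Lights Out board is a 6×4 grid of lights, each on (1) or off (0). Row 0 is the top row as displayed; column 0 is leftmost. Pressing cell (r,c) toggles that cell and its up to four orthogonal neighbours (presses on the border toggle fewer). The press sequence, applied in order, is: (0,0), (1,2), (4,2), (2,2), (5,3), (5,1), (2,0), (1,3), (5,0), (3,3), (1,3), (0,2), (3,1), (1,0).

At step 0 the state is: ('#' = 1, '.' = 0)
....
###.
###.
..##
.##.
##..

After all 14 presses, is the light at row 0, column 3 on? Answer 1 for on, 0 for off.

1

[0] ....
###.
###.
..##
.##.
##..
[1] ##..
.##.
###.
..##
.##.
##..
[2] ###.
...#
##..
..##
.##.
##..
[3] ###.
...#
##..
...#
...#
###.
[4] ###.
..##
#.##
..##
...#
###.
[5] ###.
..##
#.##
..##
....
##.#
[6] ###.
..##
#.##
..##
.#..
..##
[7] ###.
#.##
.###
#.##
.#..
..##
[8] ####
#...
.##.
#.##
.#..
..##
[9] ####
#...
.##.
#.##
##..
####
[10] ####
#...
.###
#...
##.#
####
[11] ###.
#.##
.##.
#...
##.#
####
[12] #..#
#..#
.##.
#...
##.#
####
[13] #..#
#..#
..#.
.##.
#..#
####
[14] ...#
.#.#
#.#.
.##.
#..#
####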